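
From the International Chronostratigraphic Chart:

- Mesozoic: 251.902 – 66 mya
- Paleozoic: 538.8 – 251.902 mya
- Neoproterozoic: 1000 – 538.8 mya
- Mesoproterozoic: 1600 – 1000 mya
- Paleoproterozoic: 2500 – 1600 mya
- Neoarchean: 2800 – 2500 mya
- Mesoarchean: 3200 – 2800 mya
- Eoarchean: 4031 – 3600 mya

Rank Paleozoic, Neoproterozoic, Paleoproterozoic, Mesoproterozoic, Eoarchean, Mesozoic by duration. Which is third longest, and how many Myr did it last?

Start − end for each: Paleozoic 538.8 − 251.902 = 286.898; Neoproterozoic 1000 − 538.8 = 461.2; Paleoproterozoic 2500 − 1600 = 900; Mesoproterozoic 1600 − 1000 = 600; Eoarchean 4031 − 3600 = 431; Mesozoic 251.902 − 66 = 185.902.
Ranking these from longest: Paleoproterozoic > Mesoproterozoic > Neoproterozoic > Eoarchean > Paleozoic > Mesozoic.
Position 3 in that ranking is Neoproterozoic, which lasted 461.2 Myr.

Neoproterozoic, 461.2 million years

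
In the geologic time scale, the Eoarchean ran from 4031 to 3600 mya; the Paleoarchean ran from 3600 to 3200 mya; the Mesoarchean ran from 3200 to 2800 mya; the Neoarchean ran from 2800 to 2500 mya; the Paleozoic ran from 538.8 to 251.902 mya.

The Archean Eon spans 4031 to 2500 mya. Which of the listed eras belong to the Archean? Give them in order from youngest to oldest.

Neoarchean, Mesoarchean, Paleoarchean, Eoarchean

Eras with both bounds inside 4031–2500 Ma: Neoarchean (2800–2500), Mesoarchean (3200–2800), Paleoarchean (3600–3200), Eoarchean (4031–3600).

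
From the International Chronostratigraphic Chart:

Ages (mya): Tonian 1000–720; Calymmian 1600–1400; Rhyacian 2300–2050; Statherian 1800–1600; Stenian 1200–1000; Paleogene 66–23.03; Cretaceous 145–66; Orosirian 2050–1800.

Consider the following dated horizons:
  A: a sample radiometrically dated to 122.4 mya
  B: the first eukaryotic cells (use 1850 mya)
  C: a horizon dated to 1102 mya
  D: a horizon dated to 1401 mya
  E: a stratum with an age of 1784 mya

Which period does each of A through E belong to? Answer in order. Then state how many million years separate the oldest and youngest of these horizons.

A: 122.4 Ma lies in 145–66 Ma, so Cretaceous.
B: 1850 Ma lies in 2050–1800 Ma, so Orosirian.
C: 1102 Ma lies in 1200–1000 Ma, so Stenian.
D: 1401 Ma lies in 1600–1400 Ma, so Calymmian.
E: 1784 Ma lies in 1800–1600 Ma, so Statherian.
Oldest = 1850 Ma, youngest = 122.4 Ma → span 1727.6 Myr.

A — Cretaceous; B — Orosirian; C — Stenian; D — Calymmian; E — Statherian; span 1727.6 million years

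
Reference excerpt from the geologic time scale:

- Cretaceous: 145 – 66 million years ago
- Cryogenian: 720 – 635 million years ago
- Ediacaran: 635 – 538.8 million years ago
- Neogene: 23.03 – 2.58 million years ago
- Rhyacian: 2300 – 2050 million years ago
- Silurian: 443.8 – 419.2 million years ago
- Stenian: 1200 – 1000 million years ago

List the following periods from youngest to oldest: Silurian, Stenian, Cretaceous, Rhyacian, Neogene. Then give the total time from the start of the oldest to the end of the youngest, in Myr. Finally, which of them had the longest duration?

Start ages (Ma): Rhyacian 2300, Stenian 1200, Silurian 443.8, Cretaceous 145, Neogene 23.03.
Ordered youngest to oldest: Neogene, Cretaceous, Silurian, Stenian, Rhyacian.
Span = 2300 − 2.58 = 2297.42 Myr.
Durations: Silurian 24.6, Stenian 200, Cretaceous 79, Neogene 20.45, Rhyacian 250 → longest is Rhyacian (250 Myr).

Neogene, Cretaceous, Silurian, Stenian, Rhyacian; total span 2297.42 Myr; longest is Rhyacian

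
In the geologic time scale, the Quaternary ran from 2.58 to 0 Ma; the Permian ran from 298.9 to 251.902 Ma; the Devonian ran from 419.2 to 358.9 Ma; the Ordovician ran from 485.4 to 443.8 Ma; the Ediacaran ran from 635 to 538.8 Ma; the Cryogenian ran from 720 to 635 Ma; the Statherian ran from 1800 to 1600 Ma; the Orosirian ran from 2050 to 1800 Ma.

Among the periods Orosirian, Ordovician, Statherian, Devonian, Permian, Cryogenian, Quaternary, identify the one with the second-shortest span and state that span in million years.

Durations: Orosirian 250; Ordovician 41.6; Statherian 200; Devonian 60.3; Permian 46.998; Cryogenian 85; Quaternary 2.58 Myr.
Sorted shortest-first: Quaternary (2.58), Ordovician (41.6), Permian (46.998), Devonian (60.3), Cryogenian (85), Statherian (200), Orosirian (250).
The second shortest is Ordovician at 41.6 Myr.

Ordovician, 41.6 million years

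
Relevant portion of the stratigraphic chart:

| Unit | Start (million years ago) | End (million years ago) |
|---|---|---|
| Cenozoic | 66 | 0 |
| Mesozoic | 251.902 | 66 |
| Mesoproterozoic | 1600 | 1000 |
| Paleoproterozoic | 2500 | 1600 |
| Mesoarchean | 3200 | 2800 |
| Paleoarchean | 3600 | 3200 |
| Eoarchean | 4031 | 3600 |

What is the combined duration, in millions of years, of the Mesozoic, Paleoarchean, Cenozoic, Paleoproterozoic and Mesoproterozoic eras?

2151.902 million years

Duration is start − end for each: (251.902 − 66) + (3600 − 3200) + (66 − 0) + (2500 − 1600) + (1600 − 1000).
That is 185.902 + 400 + 66 + 900 + 600, which totals 2151.902 million years.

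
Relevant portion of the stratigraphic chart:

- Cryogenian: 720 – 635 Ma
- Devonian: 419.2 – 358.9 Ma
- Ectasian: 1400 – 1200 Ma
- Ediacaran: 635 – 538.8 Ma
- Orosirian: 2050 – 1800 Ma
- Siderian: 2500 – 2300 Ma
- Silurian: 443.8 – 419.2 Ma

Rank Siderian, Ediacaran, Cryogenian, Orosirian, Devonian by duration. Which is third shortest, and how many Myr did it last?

Start − end for each: Siderian 2500 − 2300 = 200; Ediacaran 635 − 538.8 = 96.2; Cryogenian 720 − 635 = 85; Orosirian 2050 − 1800 = 250; Devonian 419.2 − 358.9 = 60.3.
Ranking these from shortest: Devonian < Cryogenian < Ediacaran < Siderian < Orosirian.
Position 3 in that ranking is Ediacaran, which lasted 96.2 Myr.

Ediacaran, 96.2 million years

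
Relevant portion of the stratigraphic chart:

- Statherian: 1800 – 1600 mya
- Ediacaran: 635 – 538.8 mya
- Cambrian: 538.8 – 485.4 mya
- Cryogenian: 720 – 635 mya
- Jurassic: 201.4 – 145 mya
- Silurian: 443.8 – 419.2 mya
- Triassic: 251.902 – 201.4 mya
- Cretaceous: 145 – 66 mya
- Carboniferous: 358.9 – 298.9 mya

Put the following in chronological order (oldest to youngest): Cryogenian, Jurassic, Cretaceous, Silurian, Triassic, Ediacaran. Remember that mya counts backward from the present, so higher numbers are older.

Cryogenian, Ediacaran, Silurian, Triassic, Jurassic, Cretaceous

Sorting by start age (descending Ma, since larger Ma = older): Cryogenian began 720, Ediacaran began 635, Silurian began 443.8, Triassic began 251.902, Jurassic began 201.4, Cretaceous began 145.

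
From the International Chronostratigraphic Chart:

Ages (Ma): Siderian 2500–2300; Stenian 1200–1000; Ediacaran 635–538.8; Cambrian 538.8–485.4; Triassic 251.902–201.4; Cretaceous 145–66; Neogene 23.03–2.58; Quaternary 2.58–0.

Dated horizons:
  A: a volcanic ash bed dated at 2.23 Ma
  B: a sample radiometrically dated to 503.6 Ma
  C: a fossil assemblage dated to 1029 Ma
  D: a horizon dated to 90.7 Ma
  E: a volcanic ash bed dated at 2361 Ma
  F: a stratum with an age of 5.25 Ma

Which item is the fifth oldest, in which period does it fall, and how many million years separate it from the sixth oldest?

Sorted oldest-first by Ma: E (2361), C (1029), B (503.6), D (90.7), F (5.25), A (2.23).
The fifth oldest is F at 5.25 Ma, which lies in 23.03–2.58 Ma: the Neogene.
The sixth oldest is A at 2.23 Ma; separation = |5.25 − 2.23| = 3.02 Myr.

F, in the Neogene; 3.02 million years to A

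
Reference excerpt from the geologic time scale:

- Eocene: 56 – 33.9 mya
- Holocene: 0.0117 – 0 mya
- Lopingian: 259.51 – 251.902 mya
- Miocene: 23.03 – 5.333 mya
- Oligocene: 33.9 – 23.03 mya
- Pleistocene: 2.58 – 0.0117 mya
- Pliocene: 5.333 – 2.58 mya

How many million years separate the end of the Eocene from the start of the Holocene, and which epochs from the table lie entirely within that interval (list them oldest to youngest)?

33.8883 million years; Oligocene, Miocene, Pliocene, Pleistocene

End of Eocene = 33.9 Ma; start of Holocene = 0.0117 Ma.
Gap = 33.9 − 0.0117 = 33.8883 Myr.
Epochs wholly inside 33.9–0.0117 Ma: Oligocene (33.9–23.03), Miocene (23.03–5.333), Pliocene (5.333–2.58), Pleistocene (2.58–0.0117).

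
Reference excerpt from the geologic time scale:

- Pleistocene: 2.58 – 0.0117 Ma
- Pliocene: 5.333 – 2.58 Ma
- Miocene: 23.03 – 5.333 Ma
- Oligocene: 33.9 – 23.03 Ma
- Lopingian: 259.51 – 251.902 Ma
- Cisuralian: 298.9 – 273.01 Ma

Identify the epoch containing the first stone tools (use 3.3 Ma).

3.3 Ma lies between 5.333 and 2.58 Ma, so it falls in the Pliocene.

Pliocene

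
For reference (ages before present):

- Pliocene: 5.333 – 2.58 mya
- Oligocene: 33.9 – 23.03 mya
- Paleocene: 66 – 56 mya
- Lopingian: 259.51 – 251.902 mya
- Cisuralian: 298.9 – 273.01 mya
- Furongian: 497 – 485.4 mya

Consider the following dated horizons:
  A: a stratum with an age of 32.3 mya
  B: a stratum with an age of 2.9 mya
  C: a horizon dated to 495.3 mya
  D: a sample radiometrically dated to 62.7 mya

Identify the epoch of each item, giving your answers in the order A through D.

A: 32.3 Ma lies in 33.9–23.03 Ma, so Oligocene.
B: 2.9 Ma lies in 5.333–2.58 Ma, so Pliocene.
C: 495.3 Ma lies in 497–485.4 Ma, so Furongian.
D: 62.7 Ma lies in 66–56 Ma, so Paleocene.

A — Oligocene; B — Pliocene; C — Furongian; D — Paleocene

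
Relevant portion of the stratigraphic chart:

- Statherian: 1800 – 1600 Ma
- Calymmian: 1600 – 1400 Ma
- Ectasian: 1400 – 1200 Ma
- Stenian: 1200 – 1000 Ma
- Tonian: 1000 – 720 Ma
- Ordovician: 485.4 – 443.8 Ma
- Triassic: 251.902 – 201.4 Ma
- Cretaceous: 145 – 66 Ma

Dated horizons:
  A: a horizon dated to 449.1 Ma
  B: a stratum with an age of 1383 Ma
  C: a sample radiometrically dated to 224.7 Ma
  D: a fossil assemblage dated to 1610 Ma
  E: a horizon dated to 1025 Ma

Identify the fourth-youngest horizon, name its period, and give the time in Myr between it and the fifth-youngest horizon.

B, in the Ectasian; 227 million years to D

Sorted youngest-first by Ma: C (224.7), A (449.1), E (1025), B (1383), D (1610).
The fourth youngest is B at 1383 Ma, which lies in 1400–1200 Ma: the Ectasian.
The fifth youngest is D at 1610 Ma; separation = |1383 − 1610| = 227 Myr.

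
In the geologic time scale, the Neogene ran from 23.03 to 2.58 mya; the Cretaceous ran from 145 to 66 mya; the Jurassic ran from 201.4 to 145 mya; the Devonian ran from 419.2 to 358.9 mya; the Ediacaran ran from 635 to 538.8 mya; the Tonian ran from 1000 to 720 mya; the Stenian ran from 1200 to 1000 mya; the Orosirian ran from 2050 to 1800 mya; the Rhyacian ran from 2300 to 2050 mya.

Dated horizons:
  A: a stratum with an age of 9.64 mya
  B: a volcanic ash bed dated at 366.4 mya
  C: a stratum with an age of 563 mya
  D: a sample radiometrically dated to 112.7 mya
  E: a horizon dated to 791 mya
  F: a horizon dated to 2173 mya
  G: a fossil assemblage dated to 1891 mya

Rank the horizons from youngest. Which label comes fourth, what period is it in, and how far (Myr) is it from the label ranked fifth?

Sorted youngest-first by Ma: A (9.64), D (112.7), B (366.4), C (563), E (791), G (1891), F (2173).
The fourth youngest is C at 563 Ma, which lies in 635–538.8 Ma: the Ediacaran.
The fifth youngest is E at 791 Ma; separation = |563 − 791| = 228 Myr.

C, in the Ediacaran; 228 million years to E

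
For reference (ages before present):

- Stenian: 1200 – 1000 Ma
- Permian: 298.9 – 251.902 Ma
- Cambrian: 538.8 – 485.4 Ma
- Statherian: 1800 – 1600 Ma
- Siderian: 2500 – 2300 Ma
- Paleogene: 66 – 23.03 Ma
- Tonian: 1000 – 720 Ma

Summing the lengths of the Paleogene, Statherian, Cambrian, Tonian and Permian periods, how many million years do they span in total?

Duration is start − end for each: (66 − 23.03) + (1800 − 1600) + (538.8 − 485.4) + (1000 − 720) + (298.9 − 251.902).
That is 42.97 + 200 + 53.4 + 280 + 46.998, which totals 623.368 million years.

623.368 million years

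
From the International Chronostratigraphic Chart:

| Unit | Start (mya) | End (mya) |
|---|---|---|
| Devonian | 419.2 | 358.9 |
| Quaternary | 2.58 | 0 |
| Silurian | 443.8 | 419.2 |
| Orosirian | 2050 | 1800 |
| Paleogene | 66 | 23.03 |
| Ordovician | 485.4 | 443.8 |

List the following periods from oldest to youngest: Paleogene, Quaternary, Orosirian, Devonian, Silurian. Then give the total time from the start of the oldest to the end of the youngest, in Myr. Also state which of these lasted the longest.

From the excerpt: Paleogene 66–23.03; Quaternary 2.58–0; Orosirian 2050–1800; Devonian 419.2–358.9; Silurian 443.8–419.2 (Ma).
Larger Ma is earlier, so the oldest is Orosirian and the youngest is Quaternary; oldest to youngest: Orosirian, Silurian, Devonian, Paleogene, Quaternary.
Oldest start 2050 minus youngest end 0 gives 2050 Myr overall.
Individual lengths (start − end): Silurian 24.6; Paleogene 42.97; Devonian 60.3; Orosirian 250; Quaternary 2.58. The largest is Orosirian at 250 Myr.

Orosirian → Silurian → Devonian → Paleogene → Quaternary; total span 2050 Myr; longest is Orosirian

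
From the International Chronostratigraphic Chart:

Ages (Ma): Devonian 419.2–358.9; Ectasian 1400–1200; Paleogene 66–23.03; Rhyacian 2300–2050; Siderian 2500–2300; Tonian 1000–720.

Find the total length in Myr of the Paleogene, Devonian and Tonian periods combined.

383.27 million years

Duration is start − end for each: (66 − 23.03) + (419.2 − 358.9) + (1000 − 720).
That is 42.97 + 60.3 + 280, which totals 383.27 million years.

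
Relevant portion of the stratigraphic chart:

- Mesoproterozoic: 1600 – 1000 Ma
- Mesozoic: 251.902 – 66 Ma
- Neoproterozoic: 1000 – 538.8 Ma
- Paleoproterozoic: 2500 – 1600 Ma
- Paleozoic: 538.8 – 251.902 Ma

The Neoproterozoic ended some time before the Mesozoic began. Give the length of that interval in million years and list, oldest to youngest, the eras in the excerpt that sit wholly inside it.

286.898 million years; Paleozoic

End of Neoproterozoic = 538.8 Ma; start of Mesozoic = 251.902 Ma.
Gap = 538.8 − 251.902 = 286.898 Myr.
Eras wholly inside 538.8–251.902 Ma: Paleozoic (538.8–251.902).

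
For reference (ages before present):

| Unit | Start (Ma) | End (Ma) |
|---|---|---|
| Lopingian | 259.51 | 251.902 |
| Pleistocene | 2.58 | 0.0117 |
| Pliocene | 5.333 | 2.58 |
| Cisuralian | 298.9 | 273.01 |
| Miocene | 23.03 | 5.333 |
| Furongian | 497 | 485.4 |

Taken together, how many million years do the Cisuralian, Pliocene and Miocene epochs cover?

46.34 million years

Each duration: Cisuralian = 25.89; Pliocene = 2.753; Miocene = 17.697.
Sum: 25.89 + 2.753 + 17.697 = 46.34 Myr.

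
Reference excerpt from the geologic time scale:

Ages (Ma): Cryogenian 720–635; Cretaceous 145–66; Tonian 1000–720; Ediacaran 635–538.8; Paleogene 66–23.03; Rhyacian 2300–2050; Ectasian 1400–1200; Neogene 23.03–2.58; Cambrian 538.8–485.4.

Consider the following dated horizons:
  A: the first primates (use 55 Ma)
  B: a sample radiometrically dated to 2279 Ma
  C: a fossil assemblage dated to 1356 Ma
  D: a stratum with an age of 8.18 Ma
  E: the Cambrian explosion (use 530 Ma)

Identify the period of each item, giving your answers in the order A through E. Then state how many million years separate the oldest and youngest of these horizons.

A — Paleogene; B — Rhyacian; C — Ectasian; D — Neogene; E — Cambrian; span 2270.82 million years

A: 55 Ma lies in 66–23.03 Ma, so Paleogene.
B: 2279 Ma lies in 2300–2050 Ma, so Rhyacian.
C: 1356 Ma lies in 1400–1200 Ma, so Ectasian.
D: 8.18 Ma lies in 23.03–2.58 Ma, so Neogene.
E: 530 Ma lies in 538.8–485.4 Ma, so Cambrian.
Oldest = 2279 Ma, youngest = 8.18 Ma → span 2270.82 Myr.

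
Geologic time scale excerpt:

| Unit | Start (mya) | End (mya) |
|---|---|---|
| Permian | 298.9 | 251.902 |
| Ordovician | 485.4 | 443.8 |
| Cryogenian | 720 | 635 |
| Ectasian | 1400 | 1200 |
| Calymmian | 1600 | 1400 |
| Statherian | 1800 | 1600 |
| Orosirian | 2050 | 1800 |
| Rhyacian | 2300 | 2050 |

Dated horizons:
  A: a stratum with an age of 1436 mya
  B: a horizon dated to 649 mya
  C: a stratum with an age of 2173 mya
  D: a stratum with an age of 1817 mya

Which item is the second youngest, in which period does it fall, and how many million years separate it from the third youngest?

A, in the Calymmian; 381 million years to D

Sorted youngest-first by Ma: B (649), A (1436), D (1817), C (2173).
The second youngest is A at 1436 Ma, which lies in 1600–1400 Ma: the Calymmian.
The third youngest is D at 1817 Ma; separation = |1436 − 1817| = 381 Myr.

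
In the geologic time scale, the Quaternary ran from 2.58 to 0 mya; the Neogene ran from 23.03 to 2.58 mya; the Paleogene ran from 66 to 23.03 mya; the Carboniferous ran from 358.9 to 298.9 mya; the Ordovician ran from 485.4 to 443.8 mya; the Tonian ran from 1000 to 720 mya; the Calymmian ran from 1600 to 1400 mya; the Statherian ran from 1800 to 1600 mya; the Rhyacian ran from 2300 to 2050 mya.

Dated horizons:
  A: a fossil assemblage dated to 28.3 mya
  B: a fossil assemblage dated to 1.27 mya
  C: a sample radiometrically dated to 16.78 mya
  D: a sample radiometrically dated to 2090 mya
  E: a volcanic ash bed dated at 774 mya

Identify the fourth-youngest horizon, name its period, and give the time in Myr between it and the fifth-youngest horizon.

E, in the Tonian; 1316 million years to D

Smaller Ma means younger, so youngest first: B 1.27 < C 16.78 < A 28.3 < E 774 < D 2090.
Counting 4 along gives E (774 Ma); the excerpt puts that inside the Tonian, 1000–720 Ma.
Next in line is D (2090 Ma), and 2090 − 774 = 1316 Myr.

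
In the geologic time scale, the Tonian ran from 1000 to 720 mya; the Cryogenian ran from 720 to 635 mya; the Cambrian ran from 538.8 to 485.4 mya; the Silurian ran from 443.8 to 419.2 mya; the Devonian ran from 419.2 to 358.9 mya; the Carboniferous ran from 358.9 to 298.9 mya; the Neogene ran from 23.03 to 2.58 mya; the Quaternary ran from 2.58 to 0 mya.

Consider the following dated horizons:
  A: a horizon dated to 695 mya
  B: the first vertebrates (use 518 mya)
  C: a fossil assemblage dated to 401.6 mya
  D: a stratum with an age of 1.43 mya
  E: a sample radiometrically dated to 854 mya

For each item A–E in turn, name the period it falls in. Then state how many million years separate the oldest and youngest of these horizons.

A — Cryogenian; B — Cambrian; C — Devonian; D — Quaternary; E — Tonian; span 852.57 million years

Match each age against the start–end ranges in the excerpt: A = 695 Ma → Cryogenian (720–635); B = 518 Ma → Cambrian (538.8–485.4); C = 401.6 Ma → Devonian (419.2–358.9); D = 1.43 Ma → Quaternary (2.58–0); E = 854 Ma → Tonian (1000–720).
The largest age is 854 Ma and the smallest is 1.43 Ma; their difference is 852.57 Myr.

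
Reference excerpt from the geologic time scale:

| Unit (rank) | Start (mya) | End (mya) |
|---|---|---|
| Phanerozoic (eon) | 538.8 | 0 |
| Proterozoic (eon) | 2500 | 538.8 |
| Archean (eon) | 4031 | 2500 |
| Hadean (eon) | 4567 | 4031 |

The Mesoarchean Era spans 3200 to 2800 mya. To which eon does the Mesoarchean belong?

Archean

The Mesoarchean (3200–2800 Ma) lies entirely within 4031–2500 Ma, the Archean Eon.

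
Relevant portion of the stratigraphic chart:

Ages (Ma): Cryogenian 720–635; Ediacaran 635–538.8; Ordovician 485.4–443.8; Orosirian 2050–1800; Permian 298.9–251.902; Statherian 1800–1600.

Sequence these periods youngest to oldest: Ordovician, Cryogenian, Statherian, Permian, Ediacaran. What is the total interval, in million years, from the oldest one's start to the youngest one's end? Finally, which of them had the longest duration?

Permian, Ordovician, Ediacaran, Cryogenian, Statherian; total span 1548.098 Myr; longest is Statherian

Start ages (Ma): Statherian 1800, Cryogenian 720, Ediacaran 635, Ordovician 485.4, Permian 298.9.
Ordered youngest to oldest: Permian, Ordovician, Ediacaran, Cryogenian, Statherian.
Span = 1800 − 251.902 = 1548.098 Myr.
Durations: Permian 46.998, Ediacaran 96.2, Statherian 200, Ordovician 41.6, Cryogenian 85 → longest is Statherian (200 Myr).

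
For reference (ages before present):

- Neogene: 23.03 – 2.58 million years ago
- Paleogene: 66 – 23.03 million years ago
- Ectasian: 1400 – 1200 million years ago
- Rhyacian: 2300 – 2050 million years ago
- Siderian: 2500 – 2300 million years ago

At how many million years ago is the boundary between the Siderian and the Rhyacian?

The Siderian ends and the Rhyacian begins at 2300 million years ago.

2300 million years ago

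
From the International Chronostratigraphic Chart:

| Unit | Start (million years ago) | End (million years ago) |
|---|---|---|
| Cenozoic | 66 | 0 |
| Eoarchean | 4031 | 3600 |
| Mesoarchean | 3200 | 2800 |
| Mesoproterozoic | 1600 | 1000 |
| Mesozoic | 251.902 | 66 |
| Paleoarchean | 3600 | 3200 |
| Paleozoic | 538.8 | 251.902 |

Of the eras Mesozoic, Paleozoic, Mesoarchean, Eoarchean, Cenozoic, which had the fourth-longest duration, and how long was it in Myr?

Mesozoic, 185.902 million years

Durations: Mesozoic 185.902; Paleozoic 286.898; Mesoarchean 400; Eoarchean 431; Cenozoic 66 Myr.
Sorted longest-first: Eoarchean (431), Mesoarchean (400), Paleozoic (286.898), Mesozoic (185.902), Cenozoic (66).
The fourth longest is Mesozoic at 185.902 Myr.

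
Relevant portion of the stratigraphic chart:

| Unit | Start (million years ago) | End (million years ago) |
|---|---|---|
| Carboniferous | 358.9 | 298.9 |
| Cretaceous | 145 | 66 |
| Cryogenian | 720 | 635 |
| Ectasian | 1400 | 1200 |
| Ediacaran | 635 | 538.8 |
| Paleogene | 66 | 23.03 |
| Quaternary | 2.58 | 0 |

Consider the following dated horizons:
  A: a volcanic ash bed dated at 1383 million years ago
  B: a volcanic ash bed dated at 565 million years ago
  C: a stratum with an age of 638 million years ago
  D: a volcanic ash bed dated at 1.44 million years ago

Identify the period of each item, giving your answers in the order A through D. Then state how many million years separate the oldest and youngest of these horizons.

A — Ectasian; B — Ediacaran; C — Cryogenian; D — Quaternary; span 1381.56 million years

Match each age against the start–end ranges in the excerpt: A = 1383 Ma → Ectasian (1400–1200); B = 565 Ma → Ediacaran (635–538.8); C = 638 Ma → Cryogenian (720–635); D = 1.44 Ma → Quaternary (2.58–0).
The largest age is 1383 Ma and the smallest is 1.44 Ma; their difference is 1381.56 Myr.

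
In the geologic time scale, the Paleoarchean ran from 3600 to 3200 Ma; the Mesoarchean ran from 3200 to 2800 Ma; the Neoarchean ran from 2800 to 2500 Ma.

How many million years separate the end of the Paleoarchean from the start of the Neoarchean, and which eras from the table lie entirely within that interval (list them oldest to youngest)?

The Paleoarchean closes at 3200 Ma and the Neoarchean opens at 2800 Ma, so the interval is 3200 − 2800 = 400 Myr.
An era fits inside if it starts at or after 3200 Ma and ends at or before 2800 Ma; oldest first that gives Mesoarchean.

400 million years; Mesoarchean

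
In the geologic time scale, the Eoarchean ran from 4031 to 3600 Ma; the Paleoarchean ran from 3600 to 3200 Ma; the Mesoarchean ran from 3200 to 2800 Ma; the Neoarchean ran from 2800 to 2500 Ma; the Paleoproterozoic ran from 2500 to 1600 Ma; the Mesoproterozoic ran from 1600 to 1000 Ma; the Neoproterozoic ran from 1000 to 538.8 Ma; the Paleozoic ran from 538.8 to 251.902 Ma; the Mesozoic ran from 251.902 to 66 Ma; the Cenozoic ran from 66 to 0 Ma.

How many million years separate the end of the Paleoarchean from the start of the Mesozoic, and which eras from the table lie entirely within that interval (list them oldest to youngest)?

The Paleoarchean closes at 3200 Ma and the Mesozoic opens at 251.902 Ma, so the interval is 3200 − 251.902 = 2948.098 Myr.
An era fits inside if it starts at or after 3200 Ma and ends at or before 251.902 Ma; oldest first that gives Mesoarchean, Neoarchean, Paleoproterozoic, Mesoproterozoic, Neoproterozoic, Paleozoic.

2948.098 million years; Mesoarchean, Neoarchean, Paleoproterozoic, Mesoproterozoic, Neoproterozoic, Paleozoic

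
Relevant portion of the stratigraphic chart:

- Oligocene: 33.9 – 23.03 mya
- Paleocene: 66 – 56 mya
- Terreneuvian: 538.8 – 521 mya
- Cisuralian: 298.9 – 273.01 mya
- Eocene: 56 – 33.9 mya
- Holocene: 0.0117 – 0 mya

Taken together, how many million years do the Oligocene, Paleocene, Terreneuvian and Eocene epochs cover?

Duration is start − end for each: (33.9 − 23.03) + (66 − 56) + (538.8 − 521) + (56 − 33.9).
That is 10.87 + 10 + 17.8 + 22.1, which totals 60.77 million years.

60.77 million years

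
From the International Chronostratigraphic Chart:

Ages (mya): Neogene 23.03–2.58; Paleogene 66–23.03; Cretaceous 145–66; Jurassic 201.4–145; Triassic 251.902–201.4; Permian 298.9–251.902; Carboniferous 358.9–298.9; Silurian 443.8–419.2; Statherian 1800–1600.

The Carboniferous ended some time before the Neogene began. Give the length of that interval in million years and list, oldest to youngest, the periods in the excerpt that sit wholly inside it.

275.87 million years; Permian, Triassic, Jurassic, Cretaceous, Paleogene

The Carboniferous closes at 298.9 Ma and the Neogene opens at 23.03 Ma, so the interval is 298.9 − 23.03 = 275.87 Myr.
A period fits inside if it starts at or after 298.9 Ma and ends at or before 23.03 Ma; oldest first that gives Permian, Triassic, Jurassic, Cretaceous, Paleogene.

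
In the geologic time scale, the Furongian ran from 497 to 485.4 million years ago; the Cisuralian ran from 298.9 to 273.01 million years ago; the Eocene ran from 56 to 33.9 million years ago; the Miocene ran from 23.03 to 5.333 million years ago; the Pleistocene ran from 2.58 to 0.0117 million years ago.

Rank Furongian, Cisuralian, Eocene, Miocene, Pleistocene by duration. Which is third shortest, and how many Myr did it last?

Durations: Furongian 11.6; Cisuralian 25.89; Eocene 22.1; Miocene 17.697; Pleistocene 2.5683 Myr.
Sorted shortest-first: Pleistocene (2.5683), Furongian (11.6), Miocene (17.697), Eocene (22.1), Cisuralian (25.89).
The third shortest is Miocene at 17.697 Myr.

Miocene, 17.697 million years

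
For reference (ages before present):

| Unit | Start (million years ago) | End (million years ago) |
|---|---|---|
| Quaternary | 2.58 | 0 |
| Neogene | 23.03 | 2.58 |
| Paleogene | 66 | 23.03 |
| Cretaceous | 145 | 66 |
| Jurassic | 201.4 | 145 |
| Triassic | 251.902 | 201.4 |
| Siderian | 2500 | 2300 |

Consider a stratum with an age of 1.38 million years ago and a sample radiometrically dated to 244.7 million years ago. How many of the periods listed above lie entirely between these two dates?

The older date is 244.7 Ma and the younger is 1.38 Ma.
Periods with start < 244.7 and end > 1.38 Ma: Jurassic (201.4–145), Cretaceous (145–66), Paleogene (66–23.03), Neogene (23.03–2.58).
That is 4 complete periods.

4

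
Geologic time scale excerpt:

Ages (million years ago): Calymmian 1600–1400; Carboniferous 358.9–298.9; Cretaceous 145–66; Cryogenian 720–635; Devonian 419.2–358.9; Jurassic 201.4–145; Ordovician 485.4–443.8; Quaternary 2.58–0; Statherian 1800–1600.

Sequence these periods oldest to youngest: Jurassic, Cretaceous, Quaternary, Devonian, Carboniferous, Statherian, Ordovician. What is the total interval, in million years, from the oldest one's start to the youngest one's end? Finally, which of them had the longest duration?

From the excerpt: Jurassic 201.4–145; Cretaceous 145–66; Quaternary 2.58–0; Devonian 419.2–358.9; Carboniferous 358.9–298.9; Statherian 1800–1600; Ordovician 485.4–443.8 (Ma).
Larger Ma is earlier, so the oldest is Statherian and the youngest is Quaternary; oldest to youngest: Statherian, Ordovician, Devonian, Carboniferous, Jurassic, Cretaceous, Quaternary.
Oldest start 1800 minus youngest end 0 gives 1800 Myr overall.
Individual lengths (start − end): Cretaceous 79; Jurassic 56.4; Devonian 60.3; Ordovician 41.6; Quaternary 2.58; Statherian 200; Carboniferous 60. The largest is Statherian at 200 Myr.

Statherian, Ordovician, Devonian, Carboniferous, Jurassic, Cretaceous, Quaternary; total span 1800 Myr; longest is Statherian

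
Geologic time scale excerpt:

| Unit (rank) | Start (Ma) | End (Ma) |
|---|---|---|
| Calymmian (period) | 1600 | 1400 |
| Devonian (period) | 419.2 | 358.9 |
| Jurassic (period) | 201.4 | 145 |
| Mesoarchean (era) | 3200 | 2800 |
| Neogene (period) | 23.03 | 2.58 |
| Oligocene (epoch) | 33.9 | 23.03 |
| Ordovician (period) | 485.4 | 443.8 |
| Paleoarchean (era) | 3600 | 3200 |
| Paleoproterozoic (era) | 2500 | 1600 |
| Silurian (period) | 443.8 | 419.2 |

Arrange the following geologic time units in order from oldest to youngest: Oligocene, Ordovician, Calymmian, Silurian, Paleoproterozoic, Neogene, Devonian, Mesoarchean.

Sorting by start age (descending Ma, since larger Ma = older): Mesoarchean began 3200, Paleoproterozoic began 2500, Calymmian began 1600, Ordovician began 485.4, Silurian began 443.8, Devonian began 419.2, Oligocene began 33.9, Neogene began 23.03.

Mesoarchean, Paleoproterozoic, Calymmian, Ordovician, Silurian, Devonian, Oligocene, Neogene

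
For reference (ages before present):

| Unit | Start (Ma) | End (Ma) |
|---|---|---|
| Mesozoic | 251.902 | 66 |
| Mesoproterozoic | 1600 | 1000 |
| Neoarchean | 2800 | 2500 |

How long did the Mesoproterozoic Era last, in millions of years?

600 million years

1600 − 1000 = 600 million years.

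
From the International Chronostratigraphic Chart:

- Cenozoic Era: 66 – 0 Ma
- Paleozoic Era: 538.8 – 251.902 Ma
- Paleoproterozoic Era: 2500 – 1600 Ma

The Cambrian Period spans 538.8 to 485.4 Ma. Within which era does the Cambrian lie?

Paleozoic

The Cambrian (538.8–485.4 Ma) lies entirely within 538.8–251.902 Ma, the Paleozoic Era.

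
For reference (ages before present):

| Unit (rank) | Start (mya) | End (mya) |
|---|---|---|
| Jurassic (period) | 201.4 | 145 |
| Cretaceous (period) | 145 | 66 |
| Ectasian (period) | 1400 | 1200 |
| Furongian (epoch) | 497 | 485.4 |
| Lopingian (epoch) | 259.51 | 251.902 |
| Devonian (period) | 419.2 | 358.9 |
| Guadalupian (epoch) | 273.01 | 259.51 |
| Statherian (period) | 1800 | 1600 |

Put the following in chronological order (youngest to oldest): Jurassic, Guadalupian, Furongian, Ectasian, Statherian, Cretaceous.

Cretaceous, then Jurassic, then Guadalupian, then Furongian, then Ectasian, then Statherian

Read off each span (Ma): Jurassic 201.4–145; Guadalupian 273.01–259.51; Furongian 497–485.4; Ectasian 1400–1200; Statherian 1800–1600; Cretaceous 145–66.
Larger Ma is older, so oldest→youngest is Statherian, Ectasian, Furongian, Guadalupian, Jurassic, Cretaceous; reverse it for youngest→oldest.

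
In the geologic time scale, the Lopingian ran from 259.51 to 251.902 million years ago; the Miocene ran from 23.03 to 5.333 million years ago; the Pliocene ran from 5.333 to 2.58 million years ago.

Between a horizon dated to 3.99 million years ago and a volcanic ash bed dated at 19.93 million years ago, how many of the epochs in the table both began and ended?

Checking each listed span, none has both start < 19.93 Ma and end > 3.99 Ma — every epoch straddles one of the two dates or lies outside them — so the count is 0.

0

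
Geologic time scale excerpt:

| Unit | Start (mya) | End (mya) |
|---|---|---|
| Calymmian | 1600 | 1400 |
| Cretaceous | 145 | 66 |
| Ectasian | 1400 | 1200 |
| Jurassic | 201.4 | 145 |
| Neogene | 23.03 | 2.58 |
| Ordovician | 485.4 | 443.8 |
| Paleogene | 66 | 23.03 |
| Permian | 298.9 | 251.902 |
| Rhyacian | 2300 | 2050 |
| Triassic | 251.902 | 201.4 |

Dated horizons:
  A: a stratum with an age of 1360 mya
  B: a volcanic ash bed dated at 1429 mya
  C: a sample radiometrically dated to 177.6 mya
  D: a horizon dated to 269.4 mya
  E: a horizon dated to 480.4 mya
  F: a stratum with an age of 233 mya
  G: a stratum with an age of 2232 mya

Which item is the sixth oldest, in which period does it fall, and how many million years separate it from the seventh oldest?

F, in the Triassic; 55.4 million years to C

Larger Ma means older, so oldest first: G 2232 > B 1429 > A 1360 > E 480.4 > D 269.4 > F 233 > C 177.6.
Counting 6 along gives F (233 Ma); the excerpt puts that inside the Triassic, 251.902–201.4 Ma.
Next in line is C (177.6 Ma), and 233 − 177.6 = 55.4 Myr.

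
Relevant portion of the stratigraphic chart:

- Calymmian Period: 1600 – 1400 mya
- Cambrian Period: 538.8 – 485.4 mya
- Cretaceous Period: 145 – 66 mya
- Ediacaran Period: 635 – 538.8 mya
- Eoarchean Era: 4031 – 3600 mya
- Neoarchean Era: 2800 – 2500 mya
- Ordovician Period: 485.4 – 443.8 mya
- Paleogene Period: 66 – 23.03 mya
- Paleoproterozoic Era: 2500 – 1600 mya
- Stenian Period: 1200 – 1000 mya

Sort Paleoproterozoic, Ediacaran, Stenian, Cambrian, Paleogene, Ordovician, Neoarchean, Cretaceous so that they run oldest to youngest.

Neoarchean, then Paleoproterozoic, then Stenian, then Ediacaran, then Cambrian, then Ordovician, then Cretaceous, then Paleogene

Read off each span (Ma): Paleoproterozoic 2500–1600; Ediacaran 635–538.8; Stenian 1200–1000; Cambrian 538.8–485.4; Paleogene 66–23.03; Ordovician 485.4–443.8; Neoarchean 2800–2500; Cretaceous 145–66.
Larger Ma is older, so oldest→youngest is Neoarchean, Paleoproterozoic, Stenian, Ediacaran, Cambrian, Ordovician, Cretaceous, Paleogene.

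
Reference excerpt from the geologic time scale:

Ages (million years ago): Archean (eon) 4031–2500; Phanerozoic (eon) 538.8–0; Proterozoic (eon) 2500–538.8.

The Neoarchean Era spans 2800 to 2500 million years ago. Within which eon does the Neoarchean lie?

The Neoarchean (2800–2500 Ma) lies entirely within 4031–2500 Ma, the Archean Eon.

Archean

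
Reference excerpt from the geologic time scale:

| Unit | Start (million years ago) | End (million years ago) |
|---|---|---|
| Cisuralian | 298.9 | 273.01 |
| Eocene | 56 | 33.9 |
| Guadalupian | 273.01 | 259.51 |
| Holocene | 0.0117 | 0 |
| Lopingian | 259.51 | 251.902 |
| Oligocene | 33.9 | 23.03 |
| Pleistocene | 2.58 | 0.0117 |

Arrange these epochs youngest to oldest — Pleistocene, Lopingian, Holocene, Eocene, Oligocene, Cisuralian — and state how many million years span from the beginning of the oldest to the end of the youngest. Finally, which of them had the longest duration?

Holocene, Pleistocene, Oligocene, Eocene, Lopingian, Cisuralian; total span 298.9 Myr; longest is Cisuralian

From the excerpt: Pleistocene 2.58–0.0117; Lopingian 259.51–251.902; Holocene 0.0117–0; Eocene 56–33.9; Oligocene 33.9–23.03; Cisuralian 298.9–273.01 (Ma).
Larger Ma is earlier, so the oldest is Cisuralian and the youngest is Holocene; youngest to oldest: Holocene, Pleistocene, Oligocene, Eocene, Lopingian, Cisuralian.
Oldest start 298.9 minus youngest end 0 gives 298.9 Myr overall.
Individual lengths (start − end): Lopingian 7.608; Holocene 0.0117; Cisuralian 25.89; Pleistocene 2.5683; Oligocene 10.87; Eocene 22.1. The largest is Cisuralian at 25.89 Myr.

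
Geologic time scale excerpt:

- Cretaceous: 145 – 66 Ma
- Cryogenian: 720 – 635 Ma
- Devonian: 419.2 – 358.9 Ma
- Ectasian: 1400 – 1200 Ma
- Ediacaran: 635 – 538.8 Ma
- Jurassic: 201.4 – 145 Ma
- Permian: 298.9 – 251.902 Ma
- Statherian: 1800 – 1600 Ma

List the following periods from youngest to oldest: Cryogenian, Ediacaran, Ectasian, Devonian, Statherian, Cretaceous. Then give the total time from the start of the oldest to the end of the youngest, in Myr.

Cretaceous → Devonian → Ediacaran → Cryogenian → Ectasian → Statherian; total span 1734 Myr

Start ages (Ma): Statherian 1800, Ectasian 1400, Cryogenian 720, Ediacaran 635, Devonian 419.2, Cretaceous 145.
Ordered youngest to oldest: Cretaceous, Devonian, Ediacaran, Cryogenian, Ectasian, Statherian.
Span = 1800 − 66 = 1734 Myr.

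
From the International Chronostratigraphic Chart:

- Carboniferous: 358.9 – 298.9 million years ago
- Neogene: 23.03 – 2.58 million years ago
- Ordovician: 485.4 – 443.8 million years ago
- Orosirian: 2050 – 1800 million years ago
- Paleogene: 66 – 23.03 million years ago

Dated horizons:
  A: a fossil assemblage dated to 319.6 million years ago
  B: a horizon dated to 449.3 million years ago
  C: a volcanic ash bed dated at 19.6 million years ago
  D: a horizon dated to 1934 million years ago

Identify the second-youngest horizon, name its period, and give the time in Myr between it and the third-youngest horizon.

Smaller Ma means younger, so youngest first: C 19.6 < A 319.6 < B 449.3 < D 1934.
Counting 2 along gives A (319.6 Ma); the excerpt puts that inside the Carboniferous, 358.9–298.9 Ma.
Next in line is B (449.3 Ma), and 449.3 − 319.6 = 129.7 Myr.

A, in the Carboniferous; 129.7 million years to B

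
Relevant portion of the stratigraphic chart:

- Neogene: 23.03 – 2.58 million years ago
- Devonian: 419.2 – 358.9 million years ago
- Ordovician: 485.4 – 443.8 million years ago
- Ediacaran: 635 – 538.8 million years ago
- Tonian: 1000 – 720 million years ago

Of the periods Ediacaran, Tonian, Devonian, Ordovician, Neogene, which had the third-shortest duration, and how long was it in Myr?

Start − end for each: Ediacaran 635 − 538.8 = 96.2; Tonian 1000 − 720 = 280; Devonian 419.2 − 358.9 = 60.3; Ordovician 485.4 − 443.8 = 41.6; Neogene 23.03 − 2.58 = 20.45.
Ranking these from shortest: Neogene < Ordovician < Devonian < Ediacaran < Tonian.
Position 3 in that ranking is Devonian, which lasted 60.3 Myr.

Devonian, 60.3 million years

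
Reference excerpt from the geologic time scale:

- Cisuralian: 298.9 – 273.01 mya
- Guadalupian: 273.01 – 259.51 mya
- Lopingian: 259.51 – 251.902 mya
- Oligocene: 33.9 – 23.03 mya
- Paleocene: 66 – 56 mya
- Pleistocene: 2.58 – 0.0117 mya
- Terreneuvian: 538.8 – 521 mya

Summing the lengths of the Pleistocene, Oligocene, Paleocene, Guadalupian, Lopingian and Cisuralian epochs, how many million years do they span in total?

70.4363 million years

Duration is start − end for each: (2.58 − 0.0117) + (33.9 − 23.03) + (66 − 56) + (273.01 − 259.51) + (259.51 − 251.902) + (298.9 − 273.01).
That is 2.5683 + 10.87 + 10 + 13.5 + 7.608 + 25.89, which totals 70.4363 million years.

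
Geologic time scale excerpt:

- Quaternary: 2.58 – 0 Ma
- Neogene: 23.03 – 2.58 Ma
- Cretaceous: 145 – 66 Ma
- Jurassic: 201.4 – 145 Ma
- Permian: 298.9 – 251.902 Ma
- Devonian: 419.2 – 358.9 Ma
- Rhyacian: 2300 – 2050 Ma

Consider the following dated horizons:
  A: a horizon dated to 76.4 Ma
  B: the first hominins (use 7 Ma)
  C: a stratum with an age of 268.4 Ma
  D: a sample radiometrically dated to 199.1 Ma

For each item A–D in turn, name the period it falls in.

Match each age against the start–end ranges in the excerpt: A = 76.4 Ma → Cretaceous (145–66); B = 7 Ma → Neogene (23.03–2.58); C = 268.4 Ma → Permian (298.9–251.902); D = 199.1 Ma → Jurassic (201.4–145).

A — Cretaceous; B — Neogene; C — Permian; D — Jurassic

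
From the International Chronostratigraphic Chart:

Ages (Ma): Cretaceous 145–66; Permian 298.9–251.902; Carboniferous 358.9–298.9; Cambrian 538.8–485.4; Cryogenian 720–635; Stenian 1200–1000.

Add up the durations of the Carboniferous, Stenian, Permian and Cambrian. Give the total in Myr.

Each duration: Carboniferous = 60; Stenian = 200; Permian = 46.998; Cambrian = 53.4.
Sum: 60 + 200 + 46.998 + 53.4 = 360.398 Myr.

360.398 million years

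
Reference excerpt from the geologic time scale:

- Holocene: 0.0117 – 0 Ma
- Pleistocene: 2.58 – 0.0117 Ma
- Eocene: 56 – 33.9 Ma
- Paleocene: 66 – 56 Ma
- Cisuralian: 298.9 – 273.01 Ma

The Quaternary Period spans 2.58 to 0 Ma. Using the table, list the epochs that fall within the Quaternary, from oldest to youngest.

Pleistocene, Holocene

Epochs with both bounds inside 2.58–0 Ma: Pleistocene (2.58–0.0117), Holocene (0.0117–0).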